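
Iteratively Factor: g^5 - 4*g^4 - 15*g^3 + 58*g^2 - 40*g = (g - 2)*(g^4 - 2*g^3 - 19*g^2 + 20*g) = (g - 5)*(g - 2)*(g^3 + 3*g^2 - 4*g) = (g - 5)*(g - 2)*(g - 1)*(g^2 + 4*g) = g*(g - 5)*(g - 2)*(g - 1)*(g + 4)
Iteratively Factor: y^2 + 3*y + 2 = (y + 2)*(y + 1)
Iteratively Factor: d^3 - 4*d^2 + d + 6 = (d + 1)*(d^2 - 5*d + 6) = (d - 3)*(d + 1)*(d - 2)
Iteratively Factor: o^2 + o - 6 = (o + 3)*(o - 2)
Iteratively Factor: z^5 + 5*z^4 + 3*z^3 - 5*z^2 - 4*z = (z + 1)*(z^4 + 4*z^3 - z^2 - 4*z) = (z - 1)*(z + 1)*(z^3 + 5*z^2 + 4*z) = (z - 1)*(z + 1)*(z + 4)*(z^2 + z) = (z - 1)*(z + 1)^2*(z + 4)*(z)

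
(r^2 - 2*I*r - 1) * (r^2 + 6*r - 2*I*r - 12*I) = r^4 + 6*r^3 - 4*I*r^3 - 5*r^2 - 24*I*r^2 - 30*r + 2*I*r + 12*I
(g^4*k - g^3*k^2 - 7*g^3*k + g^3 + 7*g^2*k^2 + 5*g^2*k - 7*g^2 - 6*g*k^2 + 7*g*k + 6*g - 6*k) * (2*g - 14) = 2*g^5*k - 2*g^4*k^2 - 28*g^4*k + 2*g^4 + 28*g^3*k^2 + 108*g^3*k - 28*g^3 - 110*g^2*k^2 - 56*g^2*k + 110*g^2 + 84*g*k^2 - 110*g*k - 84*g + 84*k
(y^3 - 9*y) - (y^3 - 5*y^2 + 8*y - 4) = 5*y^2 - 17*y + 4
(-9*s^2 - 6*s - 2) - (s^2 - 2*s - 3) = -10*s^2 - 4*s + 1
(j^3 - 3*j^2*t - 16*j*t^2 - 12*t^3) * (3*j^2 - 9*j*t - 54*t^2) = 3*j^5 - 18*j^4*t - 75*j^3*t^2 + 270*j^2*t^3 + 972*j*t^4 + 648*t^5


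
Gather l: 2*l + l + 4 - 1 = 3*l + 3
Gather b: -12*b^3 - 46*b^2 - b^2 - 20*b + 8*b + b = -12*b^3 - 47*b^2 - 11*b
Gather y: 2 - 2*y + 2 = 4 - 2*y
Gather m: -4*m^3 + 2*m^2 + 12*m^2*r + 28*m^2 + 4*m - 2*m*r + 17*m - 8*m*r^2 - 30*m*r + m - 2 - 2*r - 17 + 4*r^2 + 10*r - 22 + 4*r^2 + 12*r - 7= -4*m^3 + m^2*(12*r + 30) + m*(-8*r^2 - 32*r + 22) + 8*r^2 + 20*r - 48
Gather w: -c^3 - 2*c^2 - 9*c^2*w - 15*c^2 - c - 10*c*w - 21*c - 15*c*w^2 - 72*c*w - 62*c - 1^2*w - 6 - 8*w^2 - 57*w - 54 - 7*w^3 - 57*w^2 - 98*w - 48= -c^3 - 17*c^2 - 84*c - 7*w^3 + w^2*(-15*c - 65) + w*(-9*c^2 - 82*c - 156) - 108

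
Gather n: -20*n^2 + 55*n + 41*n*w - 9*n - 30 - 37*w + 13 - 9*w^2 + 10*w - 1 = -20*n^2 + n*(41*w + 46) - 9*w^2 - 27*w - 18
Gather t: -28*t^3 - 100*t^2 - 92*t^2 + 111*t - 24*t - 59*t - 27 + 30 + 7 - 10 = -28*t^3 - 192*t^2 + 28*t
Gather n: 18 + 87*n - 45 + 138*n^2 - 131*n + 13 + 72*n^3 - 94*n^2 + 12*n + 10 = 72*n^3 + 44*n^2 - 32*n - 4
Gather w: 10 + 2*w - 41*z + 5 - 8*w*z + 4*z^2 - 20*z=w*(2 - 8*z) + 4*z^2 - 61*z + 15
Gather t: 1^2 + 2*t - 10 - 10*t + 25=16 - 8*t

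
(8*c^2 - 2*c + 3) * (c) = 8*c^3 - 2*c^2 + 3*c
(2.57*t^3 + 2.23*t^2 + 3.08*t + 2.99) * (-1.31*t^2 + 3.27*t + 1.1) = -3.3667*t^5 + 5.4826*t^4 + 6.0843*t^3 + 8.6077*t^2 + 13.1653*t + 3.289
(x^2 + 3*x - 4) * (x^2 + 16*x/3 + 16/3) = x^4 + 25*x^3/3 + 52*x^2/3 - 16*x/3 - 64/3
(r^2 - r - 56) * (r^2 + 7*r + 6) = r^4 + 6*r^3 - 57*r^2 - 398*r - 336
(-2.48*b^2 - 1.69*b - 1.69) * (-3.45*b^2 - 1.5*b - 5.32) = 8.556*b^4 + 9.5505*b^3 + 21.5591*b^2 + 11.5258*b + 8.9908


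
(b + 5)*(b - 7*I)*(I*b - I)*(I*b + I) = -b^4 - 5*b^3 + 7*I*b^3 + b^2 + 35*I*b^2 + 5*b - 7*I*b - 35*I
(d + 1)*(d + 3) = d^2 + 4*d + 3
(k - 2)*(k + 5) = k^2 + 3*k - 10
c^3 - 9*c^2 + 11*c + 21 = (c - 7)*(c - 3)*(c + 1)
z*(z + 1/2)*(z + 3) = z^3 + 7*z^2/2 + 3*z/2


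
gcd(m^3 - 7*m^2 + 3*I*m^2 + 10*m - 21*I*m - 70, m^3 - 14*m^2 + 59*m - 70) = m - 7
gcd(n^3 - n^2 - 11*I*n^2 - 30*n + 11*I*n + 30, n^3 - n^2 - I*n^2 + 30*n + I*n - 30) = n^2 + n*(-1 - 6*I) + 6*I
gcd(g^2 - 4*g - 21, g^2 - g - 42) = g - 7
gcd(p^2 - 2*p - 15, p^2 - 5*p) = p - 5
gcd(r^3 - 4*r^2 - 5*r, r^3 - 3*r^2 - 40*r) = r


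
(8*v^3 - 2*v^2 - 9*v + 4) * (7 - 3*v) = -24*v^4 + 62*v^3 + 13*v^2 - 75*v + 28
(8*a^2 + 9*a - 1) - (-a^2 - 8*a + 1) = 9*a^2 + 17*a - 2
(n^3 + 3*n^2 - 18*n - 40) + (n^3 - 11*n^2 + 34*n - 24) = 2*n^3 - 8*n^2 + 16*n - 64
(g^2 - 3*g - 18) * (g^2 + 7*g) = g^4 + 4*g^3 - 39*g^2 - 126*g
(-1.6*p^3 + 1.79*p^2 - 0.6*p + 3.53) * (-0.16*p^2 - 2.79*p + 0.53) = 0.256*p^5 + 4.1776*p^4 - 5.7461*p^3 + 2.0579*p^2 - 10.1667*p + 1.8709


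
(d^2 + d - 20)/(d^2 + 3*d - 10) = (d - 4)/(d - 2)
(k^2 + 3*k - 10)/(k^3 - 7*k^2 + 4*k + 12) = (k + 5)/(k^2 - 5*k - 6)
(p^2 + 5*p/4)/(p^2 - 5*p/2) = (4*p + 5)/(2*(2*p - 5))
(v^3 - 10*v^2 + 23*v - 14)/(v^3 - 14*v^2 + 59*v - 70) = (v - 1)/(v - 5)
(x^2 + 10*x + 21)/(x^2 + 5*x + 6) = (x + 7)/(x + 2)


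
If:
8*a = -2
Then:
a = -1/4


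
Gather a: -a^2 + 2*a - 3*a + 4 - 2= -a^2 - a + 2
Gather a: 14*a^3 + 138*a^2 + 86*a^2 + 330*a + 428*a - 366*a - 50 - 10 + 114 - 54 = 14*a^3 + 224*a^2 + 392*a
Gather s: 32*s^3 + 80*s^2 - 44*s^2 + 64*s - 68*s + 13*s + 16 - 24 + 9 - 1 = 32*s^3 + 36*s^2 + 9*s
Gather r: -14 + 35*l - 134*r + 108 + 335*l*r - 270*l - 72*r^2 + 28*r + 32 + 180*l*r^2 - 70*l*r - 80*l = -315*l + r^2*(180*l - 72) + r*(265*l - 106) + 126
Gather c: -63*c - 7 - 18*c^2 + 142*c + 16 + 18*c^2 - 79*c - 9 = 0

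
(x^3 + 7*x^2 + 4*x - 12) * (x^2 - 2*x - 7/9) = x^5 + 5*x^4 - 97*x^3/9 - 229*x^2/9 + 188*x/9 + 28/3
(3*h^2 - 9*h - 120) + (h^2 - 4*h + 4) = 4*h^2 - 13*h - 116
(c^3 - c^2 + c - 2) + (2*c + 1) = c^3 - c^2 + 3*c - 1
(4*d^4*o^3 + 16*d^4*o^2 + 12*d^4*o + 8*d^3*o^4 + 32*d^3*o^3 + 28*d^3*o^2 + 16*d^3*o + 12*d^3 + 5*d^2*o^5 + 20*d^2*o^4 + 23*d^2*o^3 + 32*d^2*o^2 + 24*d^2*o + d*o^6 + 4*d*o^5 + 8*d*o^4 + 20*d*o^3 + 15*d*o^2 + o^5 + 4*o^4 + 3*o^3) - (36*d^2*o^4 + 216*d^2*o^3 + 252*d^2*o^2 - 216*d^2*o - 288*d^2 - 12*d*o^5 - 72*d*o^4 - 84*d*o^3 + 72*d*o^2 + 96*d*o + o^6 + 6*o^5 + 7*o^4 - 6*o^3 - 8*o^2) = 4*d^4*o^3 + 16*d^4*o^2 + 12*d^4*o + 8*d^3*o^4 + 32*d^3*o^3 + 28*d^3*o^2 + 16*d^3*o + 12*d^3 + 5*d^2*o^5 - 16*d^2*o^4 - 193*d^2*o^3 - 220*d^2*o^2 + 240*d^2*o + 288*d^2 + d*o^6 + 16*d*o^5 + 80*d*o^4 + 104*d*o^3 - 57*d*o^2 - 96*d*o - o^6 - 5*o^5 - 3*o^4 + 9*o^3 + 8*o^2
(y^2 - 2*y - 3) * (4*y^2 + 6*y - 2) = 4*y^4 - 2*y^3 - 26*y^2 - 14*y + 6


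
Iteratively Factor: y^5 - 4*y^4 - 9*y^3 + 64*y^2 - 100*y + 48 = (y - 1)*(y^4 - 3*y^3 - 12*y^2 + 52*y - 48) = (y - 1)*(y + 4)*(y^3 - 7*y^2 + 16*y - 12) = (y - 2)*(y - 1)*(y + 4)*(y^2 - 5*y + 6) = (y - 3)*(y - 2)*(y - 1)*(y + 4)*(y - 2)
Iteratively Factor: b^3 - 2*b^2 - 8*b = (b)*(b^2 - 2*b - 8) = b*(b - 4)*(b + 2)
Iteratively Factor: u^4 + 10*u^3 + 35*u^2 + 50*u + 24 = (u + 4)*(u^3 + 6*u^2 + 11*u + 6) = (u + 3)*(u + 4)*(u^2 + 3*u + 2) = (u + 2)*(u + 3)*(u + 4)*(u + 1)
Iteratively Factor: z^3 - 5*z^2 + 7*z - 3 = (z - 3)*(z^2 - 2*z + 1) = (z - 3)*(z - 1)*(z - 1)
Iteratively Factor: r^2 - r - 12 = (r + 3)*(r - 4)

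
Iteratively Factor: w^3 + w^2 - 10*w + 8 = (w + 4)*(w^2 - 3*w + 2) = (w - 1)*(w + 4)*(w - 2)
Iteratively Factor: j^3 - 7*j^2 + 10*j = (j)*(j^2 - 7*j + 10) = j*(j - 2)*(j - 5)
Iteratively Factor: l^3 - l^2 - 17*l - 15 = (l - 5)*(l^2 + 4*l + 3) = (l - 5)*(l + 1)*(l + 3)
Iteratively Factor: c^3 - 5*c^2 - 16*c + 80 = (c - 5)*(c^2 - 16) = (c - 5)*(c - 4)*(c + 4)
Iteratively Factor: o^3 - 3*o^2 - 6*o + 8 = (o - 4)*(o^2 + o - 2) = (o - 4)*(o + 2)*(o - 1)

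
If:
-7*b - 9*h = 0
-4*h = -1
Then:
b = -9/28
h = 1/4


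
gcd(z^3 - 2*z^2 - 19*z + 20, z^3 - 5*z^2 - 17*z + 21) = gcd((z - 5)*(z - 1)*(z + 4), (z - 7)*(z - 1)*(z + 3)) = z - 1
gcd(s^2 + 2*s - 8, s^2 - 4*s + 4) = s - 2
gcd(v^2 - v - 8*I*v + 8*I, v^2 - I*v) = 1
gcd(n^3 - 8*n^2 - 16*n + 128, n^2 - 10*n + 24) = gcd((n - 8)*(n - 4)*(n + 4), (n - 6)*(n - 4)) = n - 4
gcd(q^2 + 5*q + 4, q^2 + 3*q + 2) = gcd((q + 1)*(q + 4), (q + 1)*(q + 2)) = q + 1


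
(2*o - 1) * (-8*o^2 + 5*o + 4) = -16*o^3 + 18*o^2 + 3*o - 4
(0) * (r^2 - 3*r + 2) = 0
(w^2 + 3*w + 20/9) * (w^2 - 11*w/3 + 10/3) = w^4 - 2*w^3/3 - 49*w^2/9 + 50*w/27 + 200/27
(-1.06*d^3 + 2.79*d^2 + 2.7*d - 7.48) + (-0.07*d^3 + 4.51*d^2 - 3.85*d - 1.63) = -1.13*d^3 + 7.3*d^2 - 1.15*d - 9.11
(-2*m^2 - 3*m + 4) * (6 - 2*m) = 4*m^3 - 6*m^2 - 26*m + 24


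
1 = 1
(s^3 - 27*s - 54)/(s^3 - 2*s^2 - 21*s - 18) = (s + 3)/(s + 1)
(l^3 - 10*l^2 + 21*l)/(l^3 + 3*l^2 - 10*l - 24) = l*(l - 7)/(l^2 + 6*l + 8)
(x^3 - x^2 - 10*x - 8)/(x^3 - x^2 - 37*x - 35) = (x^2 - 2*x - 8)/(x^2 - 2*x - 35)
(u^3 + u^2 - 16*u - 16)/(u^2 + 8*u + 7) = (u^2 - 16)/(u + 7)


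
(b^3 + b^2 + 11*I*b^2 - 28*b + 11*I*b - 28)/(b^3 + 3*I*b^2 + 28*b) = (b^2 + b*(1 + 4*I) + 4*I)/(b*(b - 4*I))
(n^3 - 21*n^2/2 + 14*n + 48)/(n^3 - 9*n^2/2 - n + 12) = (n - 8)/(n - 2)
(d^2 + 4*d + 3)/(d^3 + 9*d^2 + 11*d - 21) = (d + 1)/(d^2 + 6*d - 7)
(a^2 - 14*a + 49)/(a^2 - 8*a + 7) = (a - 7)/(a - 1)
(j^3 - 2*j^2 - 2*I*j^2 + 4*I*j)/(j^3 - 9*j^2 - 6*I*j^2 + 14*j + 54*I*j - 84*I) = j*(j - 2*I)/(j^2 - j*(7 + 6*I) + 42*I)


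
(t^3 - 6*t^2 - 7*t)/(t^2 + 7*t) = (t^2 - 6*t - 7)/(t + 7)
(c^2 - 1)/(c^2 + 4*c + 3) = (c - 1)/(c + 3)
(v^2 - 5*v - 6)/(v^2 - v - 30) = (v + 1)/(v + 5)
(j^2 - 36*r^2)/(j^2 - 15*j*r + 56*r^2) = (j^2 - 36*r^2)/(j^2 - 15*j*r + 56*r^2)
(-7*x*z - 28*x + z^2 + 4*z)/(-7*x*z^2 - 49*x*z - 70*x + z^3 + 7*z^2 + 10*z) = (z + 4)/(z^2 + 7*z + 10)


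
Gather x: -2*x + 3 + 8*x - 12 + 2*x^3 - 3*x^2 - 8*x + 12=2*x^3 - 3*x^2 - 2*x + 3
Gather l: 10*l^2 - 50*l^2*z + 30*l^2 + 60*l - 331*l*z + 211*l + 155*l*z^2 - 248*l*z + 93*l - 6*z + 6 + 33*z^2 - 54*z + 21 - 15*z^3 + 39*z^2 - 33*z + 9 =l^2*(40 - 50*z) + l*(155*z^2 - 579*z + 364) - 15*z^3 + 72*z^2 - 93*z + 36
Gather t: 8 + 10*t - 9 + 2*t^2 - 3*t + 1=2*t^2 + 7*t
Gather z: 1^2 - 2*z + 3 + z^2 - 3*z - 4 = z^2 - 5*z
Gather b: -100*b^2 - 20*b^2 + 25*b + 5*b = -120*b^2 + 30*b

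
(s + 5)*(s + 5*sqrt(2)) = s^2 + 5*s + 5*sqrt(2)*s + 25*sqrt(2)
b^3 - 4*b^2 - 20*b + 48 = (b - 6)*(b - 2)*(b + 4)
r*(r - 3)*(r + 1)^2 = r^4 - r^3 - 5*r^2 - 3*r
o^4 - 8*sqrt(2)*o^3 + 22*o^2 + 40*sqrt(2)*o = o*(o - 5*sqrt(2))*(o - 4*sqrt(2))*(o + sqrt(2))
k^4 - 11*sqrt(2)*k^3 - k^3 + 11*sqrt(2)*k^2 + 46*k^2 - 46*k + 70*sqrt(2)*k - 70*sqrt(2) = (k - 1)*(k - 7*sqrt(2))*(k - 5*sqrt(2))*(k + sqrt(2))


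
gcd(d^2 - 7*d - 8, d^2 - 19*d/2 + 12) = d - 8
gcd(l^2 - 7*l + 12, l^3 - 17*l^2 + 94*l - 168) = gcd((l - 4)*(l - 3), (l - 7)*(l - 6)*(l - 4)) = l - 4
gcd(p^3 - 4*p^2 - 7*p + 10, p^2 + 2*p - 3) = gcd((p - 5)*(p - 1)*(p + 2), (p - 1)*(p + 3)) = p - 1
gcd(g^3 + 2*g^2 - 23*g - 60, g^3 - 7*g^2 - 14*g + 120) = g^2 - g - 20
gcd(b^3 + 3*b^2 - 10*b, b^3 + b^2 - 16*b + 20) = b^2 + 3*b - 10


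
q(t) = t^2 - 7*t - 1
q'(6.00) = 5.00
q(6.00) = -7.00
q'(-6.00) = -19.00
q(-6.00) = 77.00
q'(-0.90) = -8.80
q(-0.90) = 6.11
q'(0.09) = -6.82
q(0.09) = -1.62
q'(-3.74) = -14.48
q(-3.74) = 39.17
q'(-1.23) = -9.46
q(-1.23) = 9.12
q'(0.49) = -6.02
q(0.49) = -4.19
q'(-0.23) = -7.46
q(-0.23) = 0.66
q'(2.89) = -1.22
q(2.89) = -12.88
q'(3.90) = 0.80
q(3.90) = -13.09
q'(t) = 2*t - 7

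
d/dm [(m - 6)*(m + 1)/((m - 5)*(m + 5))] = (5*m^2 - 38*m + 125)/(m^4 - 50*m^2 + 625)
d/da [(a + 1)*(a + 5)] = 2*a + 6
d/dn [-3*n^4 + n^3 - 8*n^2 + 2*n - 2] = -12*n^3 + 3*n^2 - 16*n + 2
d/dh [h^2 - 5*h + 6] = 2*h - 5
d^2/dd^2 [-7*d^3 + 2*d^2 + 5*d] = 4 - 42*d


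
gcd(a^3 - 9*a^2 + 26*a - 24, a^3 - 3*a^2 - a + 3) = a - 3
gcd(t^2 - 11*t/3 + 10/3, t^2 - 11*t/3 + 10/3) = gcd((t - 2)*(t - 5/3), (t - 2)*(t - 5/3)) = t^2 - 11*t/3 + 10/3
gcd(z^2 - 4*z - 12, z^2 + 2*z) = z + 2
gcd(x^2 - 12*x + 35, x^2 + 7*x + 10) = 1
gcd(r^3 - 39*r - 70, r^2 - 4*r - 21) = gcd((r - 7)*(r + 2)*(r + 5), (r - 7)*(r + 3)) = r - 7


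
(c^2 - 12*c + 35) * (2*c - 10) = 2*c^3 - 34*c^2 + 190*c - 350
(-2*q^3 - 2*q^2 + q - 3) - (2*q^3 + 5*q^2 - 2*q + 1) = -4*q^3 - 7*q^2 + 3*q - 4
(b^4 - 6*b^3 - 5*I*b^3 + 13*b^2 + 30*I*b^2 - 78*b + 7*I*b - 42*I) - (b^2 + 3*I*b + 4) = b^4 - 6*b^3 - 5*I*b^3 + 12*b^2 + 30*I*b^2 - 78*b + 4*I*b - 4 - 42*I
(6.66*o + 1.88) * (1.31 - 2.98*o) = -19.8468*o^2 + 3.1222*o + 2.4628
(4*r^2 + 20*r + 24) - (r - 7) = 4*r^2 + 19*r + 31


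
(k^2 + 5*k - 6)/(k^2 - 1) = (k + 6)/(k + 1)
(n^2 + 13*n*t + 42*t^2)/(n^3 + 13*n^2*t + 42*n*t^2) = 1/n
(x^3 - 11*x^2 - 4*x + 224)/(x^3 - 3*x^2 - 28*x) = (x - 8)/x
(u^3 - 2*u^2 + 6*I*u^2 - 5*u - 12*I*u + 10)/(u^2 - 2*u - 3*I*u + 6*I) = (u^2 + 6*I*u - 5)/(u - 3*I)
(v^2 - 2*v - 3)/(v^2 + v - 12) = (v + 1)/(v + 4)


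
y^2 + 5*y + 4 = (y + 1)*(y + 4)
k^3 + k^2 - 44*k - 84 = (k - 7)*(k + 2)*(k + 6)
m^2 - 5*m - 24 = (m - 8)*(m + 3)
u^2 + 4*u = u*(u + 4)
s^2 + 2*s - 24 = (s - 4)*(s + 6)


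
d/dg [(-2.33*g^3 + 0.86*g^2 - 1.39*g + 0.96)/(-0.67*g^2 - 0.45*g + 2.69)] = (1.5611*g^4 + 2.097*g^3 - 20.1214*g^2 + 5.9132*g - 3.3071)/(0.4489*g^4 + 0.603*g^3 - 3.4021*g^2 - 2.421*g + 7.2361)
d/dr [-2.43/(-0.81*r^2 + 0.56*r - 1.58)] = (1.3608 - 3.9366*r)/(0.81*r^2 - 0.56*r + 1.58)^2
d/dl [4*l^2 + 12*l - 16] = 8*l + 12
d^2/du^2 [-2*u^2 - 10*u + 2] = -4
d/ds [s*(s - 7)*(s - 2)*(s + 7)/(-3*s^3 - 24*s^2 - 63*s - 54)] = (-s^5 - 13*s^4 - 57*s^3 + 379*s^2 + 784*s - 588)/(3*(s^5 + 13*s^4 + 67*s^3 + 171*s^2 + 216*s + 108))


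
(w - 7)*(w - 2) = w^2 - 9*w + 14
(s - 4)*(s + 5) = s^2 + s - 20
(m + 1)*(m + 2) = m^2 + 3*m + 2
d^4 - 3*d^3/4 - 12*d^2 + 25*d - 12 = (d - 2)^2*(d - 3/4)*(d + 4)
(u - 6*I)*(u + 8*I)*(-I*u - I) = -I*u^3 + 2*u^2 - I*u^2 + 2*u - 48*I*u - 48*I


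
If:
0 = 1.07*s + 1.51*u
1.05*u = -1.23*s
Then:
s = 0.00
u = 0.00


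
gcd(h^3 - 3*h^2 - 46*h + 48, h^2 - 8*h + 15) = 1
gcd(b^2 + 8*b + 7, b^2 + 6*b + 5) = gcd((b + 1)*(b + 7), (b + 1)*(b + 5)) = b + 1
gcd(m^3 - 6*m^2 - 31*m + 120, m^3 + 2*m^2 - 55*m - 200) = m^2 - 3*m - 40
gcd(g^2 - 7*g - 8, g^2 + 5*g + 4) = g + 1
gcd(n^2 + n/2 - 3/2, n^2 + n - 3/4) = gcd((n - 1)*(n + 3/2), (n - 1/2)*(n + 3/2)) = n + 3/2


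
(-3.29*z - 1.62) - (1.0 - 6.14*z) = 2.85*z - 2.62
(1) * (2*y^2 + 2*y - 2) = 2*y^2 + 2*y - 2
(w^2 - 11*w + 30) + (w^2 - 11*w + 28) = 2*w^2 - 22*w + 58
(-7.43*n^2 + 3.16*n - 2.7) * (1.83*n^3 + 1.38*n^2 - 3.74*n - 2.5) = -13.5969*n^5 - 4.4706*n^4 + 27.208*n^3 + 3.0306*n^2 + 2.198*n + 6.75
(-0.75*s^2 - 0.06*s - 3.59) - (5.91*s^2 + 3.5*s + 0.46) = -6.66*s^2 - 3.56*s - 4.05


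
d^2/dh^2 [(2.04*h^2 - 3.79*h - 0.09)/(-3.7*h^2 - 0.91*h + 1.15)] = (-2.8421709430404e-14*h^4 + 117.50756*h^3 - 44.6886*h^2 + 98.57688*h + 3.451628)/(50.653*h^6 + 37.3737*h^5 - 38.03859*h^4 - 22.478729*h^3 + 11.822805*h^2 + 3.610425*h - 1.520875)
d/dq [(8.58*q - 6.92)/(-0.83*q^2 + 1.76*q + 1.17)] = (7.1214*q^2 - 11.4872*q + 22.2178)/(0.6889*q^4 - 2.9216*q^3 + 1.1554*q^2 + 4.1184*q + 1.3689)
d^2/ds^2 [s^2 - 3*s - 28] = 2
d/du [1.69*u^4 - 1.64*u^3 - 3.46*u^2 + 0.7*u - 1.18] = 6.76*u^3 - 4.92*u^2 - 6.92*u + 0.7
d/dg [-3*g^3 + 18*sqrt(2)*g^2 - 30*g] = -9*g^2 + 36*sqrt(2)*g - 30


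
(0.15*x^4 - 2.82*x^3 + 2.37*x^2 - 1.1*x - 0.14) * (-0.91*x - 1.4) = -0.1365*x^5 + 2.3562*x^4 + 1.7913*x^3 - 2.317*x^2 + 1.6674*x + 0.196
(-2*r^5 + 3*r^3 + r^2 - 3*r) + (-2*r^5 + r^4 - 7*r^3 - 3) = -4*r^5 + r^4 - 4*r^3 + r^2 - 3*r - 3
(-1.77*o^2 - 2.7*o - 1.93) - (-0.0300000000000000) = -1.77*o^2 - 2.7*o - 1.9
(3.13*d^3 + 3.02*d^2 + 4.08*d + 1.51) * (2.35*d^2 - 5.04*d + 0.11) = 7.3555*d^5 - 8.6782*d^4 - 5.2885*d^3 - 16.6825*d^2 - 7.1616*d + 0.1661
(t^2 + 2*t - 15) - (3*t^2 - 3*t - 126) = -2*t^2 + 5*t + 111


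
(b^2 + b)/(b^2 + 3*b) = (b + 1)/(b + 3)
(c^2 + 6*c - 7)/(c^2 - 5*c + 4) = (c + 7)/(c - 4)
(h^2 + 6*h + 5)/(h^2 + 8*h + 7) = (h + 5)/(h + 7)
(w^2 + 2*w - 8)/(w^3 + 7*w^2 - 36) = (w + 4)/(w^2 + 9*w + 18)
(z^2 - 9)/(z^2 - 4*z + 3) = (z + 3)/(z - 1)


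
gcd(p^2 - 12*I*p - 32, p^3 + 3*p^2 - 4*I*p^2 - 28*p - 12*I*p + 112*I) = p - 4*I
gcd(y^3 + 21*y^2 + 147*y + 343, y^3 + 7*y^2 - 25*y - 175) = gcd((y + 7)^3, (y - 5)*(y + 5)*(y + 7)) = y + 7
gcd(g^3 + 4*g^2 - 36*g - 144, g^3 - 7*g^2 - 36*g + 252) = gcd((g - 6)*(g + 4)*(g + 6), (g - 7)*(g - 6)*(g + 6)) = g^2 - 36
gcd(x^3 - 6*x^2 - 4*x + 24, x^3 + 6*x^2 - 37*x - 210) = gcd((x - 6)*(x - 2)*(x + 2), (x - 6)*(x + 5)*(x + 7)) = x - 6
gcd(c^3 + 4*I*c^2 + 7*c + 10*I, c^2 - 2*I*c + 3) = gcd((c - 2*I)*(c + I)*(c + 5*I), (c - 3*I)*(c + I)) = c + I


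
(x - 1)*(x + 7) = x^2 + 6*x - 7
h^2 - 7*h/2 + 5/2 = (h - 5/2)*(h - 1)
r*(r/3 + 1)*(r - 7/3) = r^3/3 + 2*r^2/9 - 7*r/3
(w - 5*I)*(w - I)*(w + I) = w^3 - 5*I*w^2 + w - 5*I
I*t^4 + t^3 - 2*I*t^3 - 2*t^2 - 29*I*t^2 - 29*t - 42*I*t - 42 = (t - 7)*(t + 2)*(t + 3)*(I*t + 1)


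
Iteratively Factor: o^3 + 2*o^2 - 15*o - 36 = (o - 4)*(o^2 + 6*o + 9) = (o - 4)*(o + 3)*(o + 3)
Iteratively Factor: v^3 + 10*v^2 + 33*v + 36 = (v + 4)*(v^2 + 6*v + 9) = (v + 3)*(v + 4)*(v + 3)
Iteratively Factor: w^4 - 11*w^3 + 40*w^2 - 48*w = (w - 4)*(w^3 - 7*w^2 + 12*w) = (w - 4)*(w - 3)*(w^2 - 4*w) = (w - 4)^2*(w - 3)*(w)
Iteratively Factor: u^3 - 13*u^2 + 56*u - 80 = (u - 4)*(u^2 - 9*u + 20) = (u - 4)^2*(u - 5)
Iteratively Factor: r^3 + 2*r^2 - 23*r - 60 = (r + 3)*(r^2 - r - 20) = (r + 3)*(r + 4)*(r - 5)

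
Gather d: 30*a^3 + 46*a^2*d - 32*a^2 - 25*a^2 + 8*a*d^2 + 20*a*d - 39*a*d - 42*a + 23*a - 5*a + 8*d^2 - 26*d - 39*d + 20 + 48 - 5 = 30*a^3 - 57*a^2 - 24*a + d^2*(8*a + 8) + d*(46*a^2 - 19*a - 65) + 63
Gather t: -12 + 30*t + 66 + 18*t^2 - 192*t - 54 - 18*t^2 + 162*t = 0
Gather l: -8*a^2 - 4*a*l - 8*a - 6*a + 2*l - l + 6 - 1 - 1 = -8*a^2 - 14*a + l*(1 - 4*a) + 4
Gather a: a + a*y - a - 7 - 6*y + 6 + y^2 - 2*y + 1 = a*y + y^2 - 8*y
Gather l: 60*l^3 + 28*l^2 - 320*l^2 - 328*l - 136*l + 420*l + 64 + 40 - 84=60*l^3 - 292*l^2 - 44*l + 20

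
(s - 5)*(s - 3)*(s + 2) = s^3 - 6*s^2 - s + 30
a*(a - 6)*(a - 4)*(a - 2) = a^4 - 12*a^3 + 44*a^2 - 48*a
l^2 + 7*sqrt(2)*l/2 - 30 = (l - 5*sqrt(2)/2)*(l + 6*sqrt(2))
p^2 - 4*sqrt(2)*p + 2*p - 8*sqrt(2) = (p + 2)*(p - 4*sqrt(2))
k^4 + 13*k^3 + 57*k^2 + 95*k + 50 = (k + 1)*(k + 2)*(k + 5)^2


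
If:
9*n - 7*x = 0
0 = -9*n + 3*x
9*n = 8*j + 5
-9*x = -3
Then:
No Solution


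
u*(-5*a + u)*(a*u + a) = -5*a^2*u^2 - 5*a^2*u + a*u^3 + a*u^2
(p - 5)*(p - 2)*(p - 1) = p^3 - 8*p^2 + 17*p - 10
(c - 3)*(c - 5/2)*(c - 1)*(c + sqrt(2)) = c^4 - 13*c^3/2 + sqrt(2)*c^3 - 13*sqrt(2)*c^2/2 + 13*c^2 - 15*c/2 + 13*sqrt(2)*c - 15*sqrt(2)/2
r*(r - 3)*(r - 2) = r^3 - 5*r^2 + 6*r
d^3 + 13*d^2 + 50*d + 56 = (d + 2)*(d + 4)*(d + 7)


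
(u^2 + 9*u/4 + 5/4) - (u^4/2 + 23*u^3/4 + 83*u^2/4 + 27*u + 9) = -u^4/2 - 23*u^3/4 - 79*u^2/4 - 99*u/4 - 31/4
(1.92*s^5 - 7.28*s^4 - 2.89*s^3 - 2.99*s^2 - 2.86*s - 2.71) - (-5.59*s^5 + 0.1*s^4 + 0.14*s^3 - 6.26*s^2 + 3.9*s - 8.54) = 7.51*s^5 - 7.38*s^4 - 3.03*s^3 + 3.27*s^2 - 6.76*s + 5.83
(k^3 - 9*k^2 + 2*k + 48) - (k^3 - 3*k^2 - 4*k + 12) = -6*k^2 + 6*k + 36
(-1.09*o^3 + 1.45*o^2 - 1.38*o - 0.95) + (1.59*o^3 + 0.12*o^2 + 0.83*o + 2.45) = 0.5*o^3 + 1.57*o^2 - 0.55*o + 1.5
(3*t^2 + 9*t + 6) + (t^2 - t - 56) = 4*t^2 + 8*t - 50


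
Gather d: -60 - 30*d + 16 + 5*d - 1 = -25*d - 45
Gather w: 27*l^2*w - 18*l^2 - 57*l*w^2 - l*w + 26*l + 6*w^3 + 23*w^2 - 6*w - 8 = -18*l^2 + 26*l + 6*w^3 + w^2*(23 - 57*l) + w*(27*l^2 - l - 6) - 8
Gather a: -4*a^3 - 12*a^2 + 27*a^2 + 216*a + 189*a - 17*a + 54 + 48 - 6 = -4*a^3 + 15*a^2 + 388*a + 96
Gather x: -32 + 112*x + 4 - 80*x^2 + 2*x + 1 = -80*x^2 + 114*x - 27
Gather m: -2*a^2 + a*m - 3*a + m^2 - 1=-2*a^2 + a*m - 3*a + m^2 - 1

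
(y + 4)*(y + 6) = y^2 + 10*y + 24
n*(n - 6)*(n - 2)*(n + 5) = n^4 - 3*n^3 - 28*n^2 + 60*n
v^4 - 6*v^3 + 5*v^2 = v^2*(v - 5)*(v - 1)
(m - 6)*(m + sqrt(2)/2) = m^2 - 6*m + sqrt(2)*m/2 - 3*sqrt(2)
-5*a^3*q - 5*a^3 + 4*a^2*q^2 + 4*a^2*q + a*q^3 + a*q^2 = (-a + q)*(5*a + q)*(a*q + a)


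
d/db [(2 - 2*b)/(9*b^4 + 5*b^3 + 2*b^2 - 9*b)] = 2*(27*b^4 - 26*b^3 - 13*b^2 - 4*b + 9)/(b^2*(81*b^6 + 90*b^5 + 61*b^4 - 142*b^3 - 86*b^2 - 36*b + 81))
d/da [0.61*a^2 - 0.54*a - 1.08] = 1.22*a - 0.54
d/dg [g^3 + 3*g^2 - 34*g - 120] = 3*g^2 + 6*g - 34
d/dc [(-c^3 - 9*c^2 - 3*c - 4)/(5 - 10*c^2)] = (2*c^4 - 9*c^2 - 34*c - 3)/(5*(4*c^4 - 4*c^2 + 1))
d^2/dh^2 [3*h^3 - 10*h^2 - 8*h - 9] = 18*h - 20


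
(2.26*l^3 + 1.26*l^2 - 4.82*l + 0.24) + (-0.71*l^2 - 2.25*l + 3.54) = 2.26*l^3 + 0.55*l^2 - 7.07*l + 3.78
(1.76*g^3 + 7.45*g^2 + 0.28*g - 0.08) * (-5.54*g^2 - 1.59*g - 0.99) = -9.7504*g^5 - 44.0714*g^4 - 15.1391*g^3 - 7.3775*g^2 - 0.15*g + 0.0792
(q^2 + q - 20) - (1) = q^2 + q - 21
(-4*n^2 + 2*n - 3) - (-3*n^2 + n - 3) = -n^2 + n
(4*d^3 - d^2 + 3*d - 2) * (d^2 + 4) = 4*d^5 - d^4 + 19*d^3 - 6*d^2 + 12*d - 8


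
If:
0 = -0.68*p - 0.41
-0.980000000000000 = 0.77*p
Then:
No Solution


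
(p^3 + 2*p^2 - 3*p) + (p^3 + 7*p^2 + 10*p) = 2*p^3 + 9*p^2 + 7*p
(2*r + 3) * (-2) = -4*r - 6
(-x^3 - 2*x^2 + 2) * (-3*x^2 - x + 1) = 3*x^5 + 7*x^4 + x^3 - 8*x^2 - 2*x + 2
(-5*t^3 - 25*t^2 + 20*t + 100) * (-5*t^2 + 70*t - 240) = 25*t^5 - 225*t^4 - 650*t^3 + 6900*t^2 + 2200*t - 24000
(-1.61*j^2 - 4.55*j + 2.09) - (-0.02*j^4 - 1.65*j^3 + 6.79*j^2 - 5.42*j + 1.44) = 0.02*j^4 + 1.65*j^3 - 8.4*j^2 + 0.87*j + 0.65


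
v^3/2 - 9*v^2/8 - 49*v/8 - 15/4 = (v/2 + 1)*(v - 5)*(v + 3/4)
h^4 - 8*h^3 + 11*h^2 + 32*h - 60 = (h - 5)*(h - 3)*(h - 2)*(h + 2)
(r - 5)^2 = r^2 - 10*r + 25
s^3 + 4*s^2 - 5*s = s*(s - 1)*(s + 5)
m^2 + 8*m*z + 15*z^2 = (m + 3*z)*(m + 5*z)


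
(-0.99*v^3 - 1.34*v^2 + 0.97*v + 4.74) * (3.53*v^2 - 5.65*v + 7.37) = -3.4947*v^5 + 0.863300000000001*v^4 + 3.6988*v^3 + 1.3759*v^2 - 19.6321*v + 34.9338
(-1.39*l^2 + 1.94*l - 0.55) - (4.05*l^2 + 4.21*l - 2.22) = -5.44*l^2 - 2.27*l + 1.67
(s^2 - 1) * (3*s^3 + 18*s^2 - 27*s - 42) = 3*s^5 + 18*s^4 - 30*s^3 - 60*s^2 + 27*s + 42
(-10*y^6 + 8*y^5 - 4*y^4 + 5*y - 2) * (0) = 0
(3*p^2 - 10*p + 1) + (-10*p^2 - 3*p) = -7*p^2 - 13*p + 1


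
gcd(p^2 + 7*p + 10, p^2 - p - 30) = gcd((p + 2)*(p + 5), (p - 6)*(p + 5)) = p + 5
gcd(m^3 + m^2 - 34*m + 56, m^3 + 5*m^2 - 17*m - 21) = m + 7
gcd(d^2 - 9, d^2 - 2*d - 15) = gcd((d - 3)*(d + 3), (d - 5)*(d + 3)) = d + 3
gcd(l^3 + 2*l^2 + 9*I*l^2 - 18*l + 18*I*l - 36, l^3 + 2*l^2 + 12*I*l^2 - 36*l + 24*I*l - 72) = l^2 + l*(2 + 6*I) + 12*I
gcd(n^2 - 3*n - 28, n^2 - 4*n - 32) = n + 4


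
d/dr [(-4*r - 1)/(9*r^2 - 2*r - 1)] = 2*(18*r^2 + 9*r + 1)/(81*r^4 - 36*r^3 - 14*r^2 + 4*r + 1)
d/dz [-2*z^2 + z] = 1 - 4*z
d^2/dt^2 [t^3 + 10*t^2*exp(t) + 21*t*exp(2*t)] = 10*t^2*exp(t) + 84*t*exp(2*t) + 40*t*exp(t) + 6*t + 84*exp(2*t) + 20*exp(t)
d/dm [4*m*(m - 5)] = 8*m - 20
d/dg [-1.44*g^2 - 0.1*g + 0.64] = -2.88*g - 0.1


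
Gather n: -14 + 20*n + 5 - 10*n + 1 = 10*n - 8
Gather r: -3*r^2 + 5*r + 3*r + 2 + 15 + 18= -3*r^2 + 8*r + 35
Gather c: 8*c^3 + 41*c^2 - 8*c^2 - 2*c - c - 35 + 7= 8*c^3 + 33*c^2 - 3*c - 28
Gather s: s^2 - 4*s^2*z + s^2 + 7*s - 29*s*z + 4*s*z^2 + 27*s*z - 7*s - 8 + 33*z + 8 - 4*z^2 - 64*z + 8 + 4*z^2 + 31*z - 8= s^2*(2 - 4*z) + s*(4*z^2 - 2*z)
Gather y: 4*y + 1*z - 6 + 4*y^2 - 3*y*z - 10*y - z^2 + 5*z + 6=4*y^2 + y*(-3*z - 6) - z^2 + 6*z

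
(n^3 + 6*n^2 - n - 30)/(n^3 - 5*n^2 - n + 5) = (n^3 + 6*n^2 - n - 30)/(n^3 - 5*n^2 - n + 5)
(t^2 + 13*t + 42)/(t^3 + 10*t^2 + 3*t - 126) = 1/(t - 3)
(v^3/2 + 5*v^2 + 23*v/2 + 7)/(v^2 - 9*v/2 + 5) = (v^3 + 10*v^2 + 23*v + 14)/(2*v^2 - 9*v + 10)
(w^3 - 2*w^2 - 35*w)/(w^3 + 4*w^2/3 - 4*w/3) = 3*(w^2 - 2*w - 35)/(3*w^2 + 4*w - 4)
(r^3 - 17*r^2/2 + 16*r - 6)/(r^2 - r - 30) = (r^2 - 5*r/2 + 1)/(r + 5)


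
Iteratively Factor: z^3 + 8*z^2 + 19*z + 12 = (z + 1)*(z^2 + 7*z + 12) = (z + 1)*(z + 4)*(z + 3)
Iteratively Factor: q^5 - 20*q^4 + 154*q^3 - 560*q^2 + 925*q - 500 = (q - 1)*(q^4 - 19*q^3 + 135*q^2 - 425*q + 500) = (q - 5)*(q - 1)*(q^3 - 14*q^2 + 65*q - 100) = (q - 5)^2*(q - 1)*(q^2 - 9*q + 20) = (q - 5)^2*(q - 4)*(q - 1)*(q - 5)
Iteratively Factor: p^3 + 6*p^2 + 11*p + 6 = (p + 3)*(p^2 + 3*p + 2) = (p + 1)*(p + 3)*(p + 2)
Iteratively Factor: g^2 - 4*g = (g)*(g - 4)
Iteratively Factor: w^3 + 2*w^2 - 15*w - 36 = (w + 3)*(w^2 - w - 12) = (w + 3)^2*(w - 4)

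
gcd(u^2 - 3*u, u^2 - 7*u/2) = u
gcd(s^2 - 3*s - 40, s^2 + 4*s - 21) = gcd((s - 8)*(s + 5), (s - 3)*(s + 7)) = 1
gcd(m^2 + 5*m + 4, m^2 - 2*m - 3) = m + 1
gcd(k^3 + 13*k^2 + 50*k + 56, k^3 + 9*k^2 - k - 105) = k + 7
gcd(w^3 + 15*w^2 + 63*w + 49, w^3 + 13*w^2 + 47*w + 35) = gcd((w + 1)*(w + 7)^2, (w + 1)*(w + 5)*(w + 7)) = w^2 + 8*w + 7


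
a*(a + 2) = a^2 + 2*a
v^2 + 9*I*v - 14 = (v + 2*I)*(v + 7*I)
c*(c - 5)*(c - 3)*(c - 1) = c^4 - 9*c^3 + 23*c^2 - 15*c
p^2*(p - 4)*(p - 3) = p^4 - 7*p^3 + 12*p^2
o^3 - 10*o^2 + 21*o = o*(o - 7)*(o - 3)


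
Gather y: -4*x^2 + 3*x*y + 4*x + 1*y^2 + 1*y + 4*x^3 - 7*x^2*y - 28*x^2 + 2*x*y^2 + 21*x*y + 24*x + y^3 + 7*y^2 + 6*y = 4*x^3 - 32*x^2 + 28*x + y^3 + y^2*(2*x + 8) + y*(-7*x^2 + 24*x + 7)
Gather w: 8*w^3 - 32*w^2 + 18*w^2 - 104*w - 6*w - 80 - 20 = 8*w^3 - 14*w^2 - 110*w - 100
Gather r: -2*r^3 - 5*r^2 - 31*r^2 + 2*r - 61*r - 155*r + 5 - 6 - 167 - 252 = -2*r^3 - 36*r^2 - 214*r - 420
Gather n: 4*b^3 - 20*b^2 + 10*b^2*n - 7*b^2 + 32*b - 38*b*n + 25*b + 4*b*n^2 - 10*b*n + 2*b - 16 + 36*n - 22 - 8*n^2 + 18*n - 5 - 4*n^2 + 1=4*b^3 - 27*b^2 + 59*b + n^2*(4*b - 12) + n*(10*b^2 - 48*b + 54) - 42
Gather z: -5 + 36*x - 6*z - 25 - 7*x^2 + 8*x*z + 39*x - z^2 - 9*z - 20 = -7*x^2 + 75*x - z^2 + z*(8*x - 15) - 50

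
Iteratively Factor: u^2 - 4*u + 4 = (u - 2)*(u - 2)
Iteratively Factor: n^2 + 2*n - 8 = (n + 4)*(n - 2)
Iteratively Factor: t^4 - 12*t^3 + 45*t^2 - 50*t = (t - 2)*(t^3 - 10*t^2 + 25*t) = (t - 5)*(t - 2)*(t^2 - 5*t) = t*(t - 5)*(t - 2)*(t - 5)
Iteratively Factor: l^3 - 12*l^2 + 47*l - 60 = (l - 3)*(l^2 - 9*l + 20) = (l - 5)*(l - 3)*(l - 4)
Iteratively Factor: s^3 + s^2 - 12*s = (s - 3)*(s^2 + 4*s) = (s - 3)*(s + 4)*(s)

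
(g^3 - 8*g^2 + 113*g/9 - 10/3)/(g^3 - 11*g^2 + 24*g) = (9*g^3 - 72*g^2 + 113*g - 30)/(9*g*(g^2 - 11*g + 24))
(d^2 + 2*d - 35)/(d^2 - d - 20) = (d + 7)/(d + 4)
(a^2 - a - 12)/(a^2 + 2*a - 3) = (a - 4)/(a - 1)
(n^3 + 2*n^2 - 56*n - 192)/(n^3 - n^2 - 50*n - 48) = (n + 4)/(n + 1)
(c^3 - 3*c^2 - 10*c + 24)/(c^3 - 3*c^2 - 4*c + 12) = (c^2 - c - 12)/(c^2 - c - 6)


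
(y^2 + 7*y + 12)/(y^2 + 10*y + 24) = (y + 3)/(y + 6)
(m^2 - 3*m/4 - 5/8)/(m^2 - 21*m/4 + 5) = (m + 1/2)/(m - 4)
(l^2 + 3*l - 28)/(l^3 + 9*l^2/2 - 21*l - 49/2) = 2*(l - 4)/(2*l^2 - 5*l - 7)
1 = 1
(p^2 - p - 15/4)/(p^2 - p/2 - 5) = (p + 3/2)/(p + 2)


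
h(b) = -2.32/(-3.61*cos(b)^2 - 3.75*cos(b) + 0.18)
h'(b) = -2.32*(-7.22*sin(b)*cos(b) - 3.75*sin(b))/(-3.61*cos(b)^2 - 3.75*cos(b) + 0.18)^2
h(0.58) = 0.42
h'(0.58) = 0.41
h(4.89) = 3.90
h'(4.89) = -32.39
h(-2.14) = -2.01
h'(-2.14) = 0.21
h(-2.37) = -2.29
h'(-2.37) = 2.25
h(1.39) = 3.80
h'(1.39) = 30.86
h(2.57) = -2.97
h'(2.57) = -4.79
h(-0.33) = 0.35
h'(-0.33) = -0.18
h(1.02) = 0.84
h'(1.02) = 1.94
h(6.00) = 0.34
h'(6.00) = -0.15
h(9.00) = -3.87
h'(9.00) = -7.52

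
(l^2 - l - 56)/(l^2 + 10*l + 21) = (l - 8)/(l + 3)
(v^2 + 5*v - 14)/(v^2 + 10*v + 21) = (v - 2)/(v + 3)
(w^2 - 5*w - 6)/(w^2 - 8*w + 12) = (w + 1)/(w - 2)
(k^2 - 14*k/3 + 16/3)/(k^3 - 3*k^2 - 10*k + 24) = (k - 8/3)/(k^2 - k - 12)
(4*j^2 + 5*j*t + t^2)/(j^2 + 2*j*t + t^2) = (4*j + t)/(j + t)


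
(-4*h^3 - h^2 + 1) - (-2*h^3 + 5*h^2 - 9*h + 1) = -2*h^3 - 6*h^2 + 9*h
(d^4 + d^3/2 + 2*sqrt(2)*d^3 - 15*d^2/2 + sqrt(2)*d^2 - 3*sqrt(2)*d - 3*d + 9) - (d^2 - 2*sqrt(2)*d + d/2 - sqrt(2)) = d^4 + d^3/2 + 2*sqrt(2)*d^3 - 17*d^2/2 + sqrt(2)*d^2 - 7*d/2 - sqrt(2)*d + sqrt(2) + 9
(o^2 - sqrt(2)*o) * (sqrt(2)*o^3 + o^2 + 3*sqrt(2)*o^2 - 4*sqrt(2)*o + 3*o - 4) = sqrt(2)*o^5 - o^4 + 3*sqrt(2)*o^4 - 5*sqrt(2)*o^3 - 3*o^3 - 3*sqrt(2)*o^2 + 4*o^2 + 4*sqrt(2)*o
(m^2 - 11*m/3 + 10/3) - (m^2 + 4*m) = 10/3 - 23*m/3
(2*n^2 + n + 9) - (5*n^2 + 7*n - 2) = -3*n^2 - 6*n + 11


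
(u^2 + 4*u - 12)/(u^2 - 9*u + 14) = (u + 6)/(u - 7)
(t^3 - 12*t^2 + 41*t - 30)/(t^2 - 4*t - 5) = (t^2 - 7*t + 6)/(t + 1)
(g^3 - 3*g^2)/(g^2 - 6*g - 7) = g^2*(3 - g)/(-g^2 + 6*g + 7)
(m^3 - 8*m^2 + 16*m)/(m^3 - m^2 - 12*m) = (m - 4)/(m + 3)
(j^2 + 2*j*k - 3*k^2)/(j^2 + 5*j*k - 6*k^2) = (j + 3*k)/(j + 6*k)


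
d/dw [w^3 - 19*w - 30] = 3*w^2 - 19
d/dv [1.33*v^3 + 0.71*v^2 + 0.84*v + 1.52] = 3.99*v^2 + 1.42*v + 0.84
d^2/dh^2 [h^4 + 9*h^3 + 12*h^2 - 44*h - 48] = 12*h^2 + 54*h + 24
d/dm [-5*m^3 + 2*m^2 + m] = -15*m^2 + 4*m + 1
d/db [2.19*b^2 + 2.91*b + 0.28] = 4.38*b + 2.91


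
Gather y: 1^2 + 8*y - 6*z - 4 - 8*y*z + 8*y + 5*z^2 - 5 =y*(16 - 8*z) + 5*z^2 - 6*z - 8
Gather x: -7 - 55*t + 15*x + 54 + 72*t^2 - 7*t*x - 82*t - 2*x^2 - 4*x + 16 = 72*t^2 - 137*t - 2*x^2 + x*(11 - 7*t) + 63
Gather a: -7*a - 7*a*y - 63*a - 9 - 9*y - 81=a*(-7*y - 70) - 9*y - 90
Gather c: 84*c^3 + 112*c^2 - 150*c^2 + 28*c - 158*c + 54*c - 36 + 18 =84*c^3 - 38*c^2 - 76*c - 18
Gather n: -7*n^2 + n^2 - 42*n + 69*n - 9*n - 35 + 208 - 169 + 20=-6*n^2 + 18*n + 24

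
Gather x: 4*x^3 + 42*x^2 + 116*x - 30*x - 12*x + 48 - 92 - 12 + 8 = 4*x^3 + 42*x^2 + 74*x - 48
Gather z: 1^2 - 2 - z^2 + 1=-z^2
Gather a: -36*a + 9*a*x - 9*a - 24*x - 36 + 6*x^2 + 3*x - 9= a*(9*x - 45) + 6*x^2 - 21*x - 45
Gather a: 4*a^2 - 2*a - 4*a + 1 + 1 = 4*a^2 - 6*a + 2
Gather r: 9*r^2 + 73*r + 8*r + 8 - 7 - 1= 9*r^2 + 81*r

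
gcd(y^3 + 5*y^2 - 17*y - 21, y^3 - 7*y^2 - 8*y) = y + 1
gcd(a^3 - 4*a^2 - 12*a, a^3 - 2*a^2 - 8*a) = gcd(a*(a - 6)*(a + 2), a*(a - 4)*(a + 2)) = a^2 + 2*a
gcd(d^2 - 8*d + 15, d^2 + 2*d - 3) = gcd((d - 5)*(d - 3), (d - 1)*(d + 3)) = 1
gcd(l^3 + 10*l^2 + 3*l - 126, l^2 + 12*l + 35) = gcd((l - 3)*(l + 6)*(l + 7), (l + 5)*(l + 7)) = l + 7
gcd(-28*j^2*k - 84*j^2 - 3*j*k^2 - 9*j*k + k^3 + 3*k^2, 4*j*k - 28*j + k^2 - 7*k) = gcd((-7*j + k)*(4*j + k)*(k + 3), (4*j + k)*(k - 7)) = 4*j + k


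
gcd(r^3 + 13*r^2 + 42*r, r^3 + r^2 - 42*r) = r^2 + 7*r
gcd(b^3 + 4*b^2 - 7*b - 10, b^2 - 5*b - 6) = b + 1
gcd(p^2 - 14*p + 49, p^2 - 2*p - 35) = p - 7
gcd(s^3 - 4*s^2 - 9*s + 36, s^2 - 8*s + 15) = s - 3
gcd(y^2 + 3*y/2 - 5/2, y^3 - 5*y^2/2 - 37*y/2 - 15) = y + 5/2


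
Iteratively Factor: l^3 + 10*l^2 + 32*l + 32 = (l + 2)*(l^2 + 8*l + 16) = (l + 2)*(l + 4)*(l + 4)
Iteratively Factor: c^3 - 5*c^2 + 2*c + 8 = (c - 2)*(c^2 - 3*c - 4) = (c - 2)*(c + 1)*(c - 4)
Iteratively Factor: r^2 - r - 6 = (r + 2)*(r - 3)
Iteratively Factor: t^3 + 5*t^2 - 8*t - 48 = (t + 4)*(t^2 + t - 12) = (t - 3)*(t + 4)*(t + 4)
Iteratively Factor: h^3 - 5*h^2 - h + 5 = (h - 5)*(h^2 - 1) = (h - 5)*(h + 1)*(h - 1)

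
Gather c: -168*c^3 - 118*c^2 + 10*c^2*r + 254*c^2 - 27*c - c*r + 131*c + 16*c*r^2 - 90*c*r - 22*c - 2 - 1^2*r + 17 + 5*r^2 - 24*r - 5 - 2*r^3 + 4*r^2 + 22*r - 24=-168*c^3 + c^2*(10*r + 136) + c*(16*r^2 - 91*r + 82) - 2*r^3 + 9*r^2 - 3*r - 14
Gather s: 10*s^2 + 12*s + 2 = 10*s^2 + 12*s + 2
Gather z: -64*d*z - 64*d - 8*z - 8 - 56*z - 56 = -64*d + z*(-64*d - 64) - 64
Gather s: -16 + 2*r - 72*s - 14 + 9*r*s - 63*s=2*r + s*(9*r - 135) - 30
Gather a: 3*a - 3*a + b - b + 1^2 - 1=0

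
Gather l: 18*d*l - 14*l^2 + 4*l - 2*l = -14*l^2 + l*(18*d + 2)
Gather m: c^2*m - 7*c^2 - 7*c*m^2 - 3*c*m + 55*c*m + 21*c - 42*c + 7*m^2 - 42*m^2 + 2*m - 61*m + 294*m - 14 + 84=-7*c^2 - 21*c + m^2*(-7*c - 35) + m*(c^2 + 52*c + 235) + 70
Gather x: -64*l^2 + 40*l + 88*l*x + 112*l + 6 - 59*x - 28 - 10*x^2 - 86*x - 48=-64*l^2 + 152*l - 10*x^2 + x*(88*l - 145) - 70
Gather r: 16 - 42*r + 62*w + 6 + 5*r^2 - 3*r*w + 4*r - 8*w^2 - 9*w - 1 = 5*r^2 + r*(-3*w - 38) - 8*w^2 + 53*w + 21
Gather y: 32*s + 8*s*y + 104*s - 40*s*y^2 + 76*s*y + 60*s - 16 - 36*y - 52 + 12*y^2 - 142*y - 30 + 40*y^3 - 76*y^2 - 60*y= 196*s + 40*y^3 + y^2*(-40*s - 64) + y*(84*s - 238) - 98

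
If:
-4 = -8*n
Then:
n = 1/2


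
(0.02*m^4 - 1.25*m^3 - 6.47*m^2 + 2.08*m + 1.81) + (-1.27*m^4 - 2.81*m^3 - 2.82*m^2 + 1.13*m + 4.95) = -1.25*m^4 - 4.06*m^3 - 9.29*m^2 + 3.21*m + 6.76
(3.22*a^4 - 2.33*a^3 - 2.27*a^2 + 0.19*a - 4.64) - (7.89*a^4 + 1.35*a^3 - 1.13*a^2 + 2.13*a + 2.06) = -4.67*a^4 - 3.68*a^3 - 1.14*a^2 - 1.94*a - 6.7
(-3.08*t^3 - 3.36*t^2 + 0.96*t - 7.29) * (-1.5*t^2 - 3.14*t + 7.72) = 4.62*t^5 + 14.7112*t^4 - 14.6672*t^3 - 18.0186*t^2 + 30.3018*t - 56.2788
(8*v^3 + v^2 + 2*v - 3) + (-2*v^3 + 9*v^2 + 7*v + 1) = 6*v^3 + 10*v^2 + 9*v - 2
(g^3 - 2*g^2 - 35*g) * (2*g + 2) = 2*g^4 - 2*g^3 - 74*g^2 - 70*g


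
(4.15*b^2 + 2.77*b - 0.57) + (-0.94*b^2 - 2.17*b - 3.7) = 3.21*b^2 + 0.6*b - 4.27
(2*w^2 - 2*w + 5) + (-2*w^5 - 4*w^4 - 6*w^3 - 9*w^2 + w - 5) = -2*w^5 - 4*w^4 - 6*w^3 - 7*w^2 - w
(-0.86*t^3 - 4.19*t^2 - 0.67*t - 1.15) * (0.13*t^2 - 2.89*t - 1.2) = -0.1118*t^5 + 1.9407*t^4 + 13.054*t^3 + 6.8148*t^2 + 4.1275*t + 1.38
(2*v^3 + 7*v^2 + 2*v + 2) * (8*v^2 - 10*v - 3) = 16*v^5 + 36*v^4 - 60*v^3 - 25*v^2 - 26*v - 6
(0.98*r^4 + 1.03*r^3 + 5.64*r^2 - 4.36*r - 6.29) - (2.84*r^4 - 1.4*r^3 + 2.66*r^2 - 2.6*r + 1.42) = -1.86*r^4 + 2.43*r^3 + 2.98*r^2 - 1.76*r - 7.71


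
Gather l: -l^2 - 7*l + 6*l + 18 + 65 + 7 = -l^2 - l + 90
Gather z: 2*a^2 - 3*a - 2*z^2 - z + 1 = 2*a^2 - 3*a - 2*z^2 - z + 1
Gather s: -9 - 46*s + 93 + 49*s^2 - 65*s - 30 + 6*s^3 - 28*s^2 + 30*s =6*s^3 + 21*s^2 - 81*s + 54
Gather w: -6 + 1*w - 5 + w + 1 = 2*w - 10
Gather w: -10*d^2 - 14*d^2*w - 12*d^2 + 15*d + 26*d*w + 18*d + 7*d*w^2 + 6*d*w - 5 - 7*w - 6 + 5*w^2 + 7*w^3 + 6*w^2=-22*d^2 + 33*d + 7*w^3 + w^2*(7*d + 11) + w*(-14*d^2 + 32*d - 7) - 11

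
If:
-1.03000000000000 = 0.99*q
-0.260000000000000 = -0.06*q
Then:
No Solution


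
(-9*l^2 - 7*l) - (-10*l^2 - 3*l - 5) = l^2 - 4*l + 5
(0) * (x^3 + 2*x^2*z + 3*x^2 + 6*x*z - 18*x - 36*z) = 0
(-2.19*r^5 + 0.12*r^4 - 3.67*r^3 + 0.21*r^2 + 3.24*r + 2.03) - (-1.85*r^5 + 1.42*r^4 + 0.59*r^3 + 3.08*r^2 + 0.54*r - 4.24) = -0.34*r^5 - 1.3*r^4 - 4.26*r^3 - 2.87*r^2 + 2.7*r + 6.27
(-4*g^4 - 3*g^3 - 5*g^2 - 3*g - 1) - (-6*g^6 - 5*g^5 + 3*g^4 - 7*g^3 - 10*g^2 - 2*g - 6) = 6*g^6 + 5*g^5 - 7*g^4 + 4*g^3 + 5*g^2 - g + 5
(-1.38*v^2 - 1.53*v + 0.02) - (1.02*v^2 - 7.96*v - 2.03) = -2.4*v^2 + 6.43*v + 2.05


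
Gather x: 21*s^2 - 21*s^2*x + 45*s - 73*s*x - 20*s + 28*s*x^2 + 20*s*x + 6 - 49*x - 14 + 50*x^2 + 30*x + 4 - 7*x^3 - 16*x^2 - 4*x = 21*s^2 + 25*s - 7*x^3 + x^2*(28*s + 34) + x*(-21*s^2 - 53*s - 23) - 4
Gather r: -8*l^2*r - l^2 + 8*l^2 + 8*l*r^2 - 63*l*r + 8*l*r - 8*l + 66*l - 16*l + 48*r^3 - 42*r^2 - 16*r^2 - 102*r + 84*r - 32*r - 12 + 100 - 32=7*l^2 + 42*l + 48*r^3 + r^2*(8*l - 58) + r*(-8*l^2 - 55*l - 50) + 56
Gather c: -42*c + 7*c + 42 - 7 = 35 - 35*c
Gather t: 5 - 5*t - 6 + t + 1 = -4*t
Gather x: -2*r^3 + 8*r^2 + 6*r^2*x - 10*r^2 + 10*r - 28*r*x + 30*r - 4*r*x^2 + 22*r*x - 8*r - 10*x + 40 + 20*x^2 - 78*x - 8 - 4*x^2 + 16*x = -2*r^3 - 2*r^2 + 32*r + x^2*(16 - 4*r) + x*(6*r^2 - 6*r - 72) + 32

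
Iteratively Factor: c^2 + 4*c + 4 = (c + 2)*(c + 2)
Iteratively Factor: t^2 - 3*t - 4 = (t + 1)*(t - 4)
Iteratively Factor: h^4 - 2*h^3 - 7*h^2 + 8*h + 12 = (h + 2)*(h^3 - 4*h^2 + h + 6) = (h + 1)*(h + 2)*(h^2 - 5*h + 6) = (h - 3)*(h + 1)*(h + 2)*(h - 2)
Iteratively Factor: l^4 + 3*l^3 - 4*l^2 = (l + 4)*(l^3 - l^2) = l*(l + 4)*(l^2 - l) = l^2*(l + 4)*(l - 1)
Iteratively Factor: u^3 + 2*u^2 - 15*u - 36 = (u - 4)*(u^2 + 6*u + 9) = (u - 4)*(u + 3)*(u + 3)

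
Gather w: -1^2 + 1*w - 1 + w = 2*w - 2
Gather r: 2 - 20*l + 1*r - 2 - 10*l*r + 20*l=r*(1 - 10*l)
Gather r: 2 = 2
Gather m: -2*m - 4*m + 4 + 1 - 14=-6*m - 9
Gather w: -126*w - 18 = -126*w - 18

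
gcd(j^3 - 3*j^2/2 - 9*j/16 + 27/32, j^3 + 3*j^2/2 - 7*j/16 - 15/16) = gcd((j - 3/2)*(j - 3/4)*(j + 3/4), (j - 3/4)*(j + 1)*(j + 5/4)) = j - 3/4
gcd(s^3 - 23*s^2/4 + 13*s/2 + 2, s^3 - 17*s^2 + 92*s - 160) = s - 4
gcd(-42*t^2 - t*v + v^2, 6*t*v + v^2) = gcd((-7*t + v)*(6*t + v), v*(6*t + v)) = 6*t + v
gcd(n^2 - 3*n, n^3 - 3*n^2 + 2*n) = n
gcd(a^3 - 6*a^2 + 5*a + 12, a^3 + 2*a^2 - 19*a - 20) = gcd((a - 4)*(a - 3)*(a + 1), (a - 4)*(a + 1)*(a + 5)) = a^2 - 3*a - 4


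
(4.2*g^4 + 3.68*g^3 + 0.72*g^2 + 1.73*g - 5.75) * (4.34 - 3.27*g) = -13.734*g^5 + 6.1944*g^4 + 13.6168*g^3 - 2.5323*g^2 + 26.3107*g - 24.955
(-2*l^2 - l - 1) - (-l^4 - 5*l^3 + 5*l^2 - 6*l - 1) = l^4 + 5*l^3 - 7*l^2 + 5*l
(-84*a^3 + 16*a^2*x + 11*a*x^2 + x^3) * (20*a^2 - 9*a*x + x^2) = -1680*a^5 + 1076*a^4*x - 8*a^3*x^2 - 63*a^2*x^3 + 2*a*x^4 + x^5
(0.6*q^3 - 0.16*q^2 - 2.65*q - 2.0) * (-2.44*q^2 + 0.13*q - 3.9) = -1.464*q^5 + 0.4684*q^4 + 4.1052*q^3 + 5.1595*q^2 + 10.075*q + 7.8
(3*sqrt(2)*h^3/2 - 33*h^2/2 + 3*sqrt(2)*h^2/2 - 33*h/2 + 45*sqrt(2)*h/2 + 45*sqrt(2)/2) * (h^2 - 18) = 3*sqrt(2)*h^5/2 - 33*h^4/2 + 3*sqrt(2)*h^4/2 - 33*h^3/2 - 9*sqrt(2)*h^3/2 - 9*sqrt(2)*h^2/2 + 297*h^2 - 405*sqrt(2)*h + 297*h - 405*sqrt(2)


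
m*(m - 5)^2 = m^3 - 10*m^2 + 25*m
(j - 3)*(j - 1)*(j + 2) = j^3 - 2*j^2 - 5*j + 6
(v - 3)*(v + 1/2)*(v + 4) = v^3 + 3*v^2/2 - 23*v/2 - 6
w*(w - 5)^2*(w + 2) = w^4 - 8*w^3 + 5*w^2 + 50*w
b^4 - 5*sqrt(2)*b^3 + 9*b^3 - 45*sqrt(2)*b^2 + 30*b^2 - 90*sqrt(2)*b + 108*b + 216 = (b + 3)*(b + 6)*(b - 3*sqrt(2))*(b - 2*sqrt(2))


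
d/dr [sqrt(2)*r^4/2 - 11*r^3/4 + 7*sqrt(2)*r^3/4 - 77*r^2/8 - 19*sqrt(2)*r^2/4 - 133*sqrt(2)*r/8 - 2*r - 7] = 2*sqrt(2)*r^3 - 33*r^2/4 + 21*sqrt(2)*r^2/4 - 77*r/4 - 19*sqrt(2)*r/2 - 133*sqrt(2)/8 - 2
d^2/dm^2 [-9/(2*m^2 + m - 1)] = 18*(4*m^2 + 2*m - (4*m + 1)^2 - 2)/(2*m^2 + m - 1)^3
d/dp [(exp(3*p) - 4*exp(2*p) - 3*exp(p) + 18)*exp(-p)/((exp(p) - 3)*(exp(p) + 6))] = (7*exp(2*p) + 12*exp(p) + 36)*exp(-p)/(exp(2*p) + 12*exp(p) + 36)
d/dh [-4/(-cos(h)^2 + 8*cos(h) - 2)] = 8*(cos(h) - 4)*sin(h)/(cos(h)^2 - 8*cos(h) + 2)^2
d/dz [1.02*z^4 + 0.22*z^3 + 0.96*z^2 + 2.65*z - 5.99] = 4.08*z^3 + 0.66*z^2 + 1.92*z + 2.65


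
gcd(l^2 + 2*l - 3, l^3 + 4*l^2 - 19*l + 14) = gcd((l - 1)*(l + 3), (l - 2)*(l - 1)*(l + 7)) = l - 1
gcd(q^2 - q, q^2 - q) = q^2 - q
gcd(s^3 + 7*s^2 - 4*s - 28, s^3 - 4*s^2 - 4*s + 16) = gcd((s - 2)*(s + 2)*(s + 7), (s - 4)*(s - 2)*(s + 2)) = s^2 - 4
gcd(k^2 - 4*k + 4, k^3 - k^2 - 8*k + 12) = k^2 - 4*k + 4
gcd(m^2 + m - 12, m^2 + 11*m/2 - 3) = 1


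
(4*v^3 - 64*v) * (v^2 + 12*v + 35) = 4*v^5 + 48*v^4 + 76*v^3 - 768*v^2 - 2240*v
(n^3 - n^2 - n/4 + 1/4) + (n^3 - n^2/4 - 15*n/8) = 2*n^3 - 5*n^2/4 - 17*n/8 + 1/4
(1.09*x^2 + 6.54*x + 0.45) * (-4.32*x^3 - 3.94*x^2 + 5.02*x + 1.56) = -4.7088*x^5 - 32.5474*x^4 - 22.2398*x^3 + 32.7582*x^2 + 12.4614*x + 0.702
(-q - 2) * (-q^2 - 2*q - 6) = q^3 + 4*q^2 + 10*q + 12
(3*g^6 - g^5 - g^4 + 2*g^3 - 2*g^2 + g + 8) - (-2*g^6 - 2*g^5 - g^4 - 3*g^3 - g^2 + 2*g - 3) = 5*g^6 + g^5 + 5*g^3 - g^2 - g + 11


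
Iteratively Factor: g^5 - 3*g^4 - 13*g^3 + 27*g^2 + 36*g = (g - 3)*(g^4 - 13*g^2 - 12*g) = (g - 3)*(g + 1)*(g^3 - g^2 - 12*g) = (g - 4)*(g - 3)*(g + 1)*(g^2 + 3*g) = (g - 4)*(g - 3)*(g + 1)*(g + 3)*(g)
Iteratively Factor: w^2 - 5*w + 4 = (w - 1)*(w - 4)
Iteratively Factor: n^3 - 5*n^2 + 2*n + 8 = (n - 4)*(n^2 - n - 2) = (n - 4)*(n - 2)*(n + 1)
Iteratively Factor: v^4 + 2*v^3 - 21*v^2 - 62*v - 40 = (v - 5)*(v^3 + 7*v^2 + 14*v + 8) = (v - 5)*(v + 4)*(v^2 + 3*v + 2) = (v - 5)*(v + 2)*(v + 4)*(v + 1)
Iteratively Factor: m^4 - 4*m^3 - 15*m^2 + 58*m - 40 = (m - 1)*(m^3 - 3*m^2 - 18*m + 40) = (m - 5)*(m - 1)*(m^2 + 2*m - 8) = (m - 5)*(m - 2)*(m - 1)*(m + 4)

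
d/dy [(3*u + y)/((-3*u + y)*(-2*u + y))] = ((2*u - y)*(3*u - y) + (2*u - y)*(3*u + y) + (3*u - y)*(3*u + y))/((2*u - y)^2*(3*u - y)^2)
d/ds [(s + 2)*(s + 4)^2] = (s + 4)*(3*s + 8)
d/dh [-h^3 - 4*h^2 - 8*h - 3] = -3*h^2 - 8*h - 8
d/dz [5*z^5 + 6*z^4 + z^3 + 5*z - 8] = 25*z^4 + 24*z^3 + 3*z^2 + 5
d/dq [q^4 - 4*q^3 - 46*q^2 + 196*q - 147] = 4*q^3 - 12*q^2 - 92*q + 196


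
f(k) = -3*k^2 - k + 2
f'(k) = -6*k - 1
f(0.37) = 1.22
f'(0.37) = -3.22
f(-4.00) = -42.00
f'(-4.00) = 23.00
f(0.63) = 0.18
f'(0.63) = -4.78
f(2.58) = -20.55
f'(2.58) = -16.48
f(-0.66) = 1.35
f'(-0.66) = 2.96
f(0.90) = -1.33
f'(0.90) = -6.40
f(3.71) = -43.00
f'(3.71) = -23.26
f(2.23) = -15.15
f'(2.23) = -14.38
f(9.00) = -250.00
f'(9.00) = -55.00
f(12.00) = -442.00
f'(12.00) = -73.00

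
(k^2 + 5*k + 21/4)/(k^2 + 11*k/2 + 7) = (k + 3/2)/(k + 2)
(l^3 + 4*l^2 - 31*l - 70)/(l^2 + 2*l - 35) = l + 2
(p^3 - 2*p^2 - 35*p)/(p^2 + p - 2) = p*(p^2 - 2*p - 35)/(p^2 + p - 2)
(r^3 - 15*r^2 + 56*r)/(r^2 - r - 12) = r*(-r^2 + 15*r - 56)/(-r^2 + r + 12)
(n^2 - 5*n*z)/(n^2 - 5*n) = (n - 5*z)/(n - 5)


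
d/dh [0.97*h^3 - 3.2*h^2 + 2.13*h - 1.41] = 2.91*h^2 - 6.4*h + 2.13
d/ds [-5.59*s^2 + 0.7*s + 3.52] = 0.7 - 11.18*s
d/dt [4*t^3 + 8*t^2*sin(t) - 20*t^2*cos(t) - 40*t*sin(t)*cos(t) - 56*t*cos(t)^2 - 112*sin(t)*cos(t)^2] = 20*t^2*sin(t) + 8*t^2*cos(t) + 12*t^2 + 16*t*sin(t) + 56*t*sin(2*t) - 40*t*cos(t) - 40*t*cos(2*t) - 20*sin(2*t) - 28*cos(t) - 28*cos(2*t) - 84*cos(3*t) - 28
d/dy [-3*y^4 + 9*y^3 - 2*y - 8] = -12*y^3 + 27*y^2 - 2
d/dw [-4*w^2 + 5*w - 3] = 5 - 8*w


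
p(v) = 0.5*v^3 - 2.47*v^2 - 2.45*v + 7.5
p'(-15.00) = 409.15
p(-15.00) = -2199.00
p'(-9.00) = 163.51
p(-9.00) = -535.02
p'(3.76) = 0.18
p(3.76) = -10.05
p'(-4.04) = 41.99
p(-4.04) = -55.89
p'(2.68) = -4.92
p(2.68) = -7.18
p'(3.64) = -0.56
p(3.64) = -10.03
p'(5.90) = 20.62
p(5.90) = 9.75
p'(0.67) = -5.09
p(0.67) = 4.90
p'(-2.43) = 18.41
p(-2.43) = -8.31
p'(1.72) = -6.51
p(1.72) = -1.48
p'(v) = 1.5*v^2 - 4.94*v - 2.45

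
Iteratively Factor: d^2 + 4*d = (d)*(d + 4)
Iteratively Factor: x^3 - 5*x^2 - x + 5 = (x - 5)*(x^2 - 1) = (x - 5)*(x - 1)*(x + 1)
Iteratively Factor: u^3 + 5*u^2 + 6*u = (u + 3)*(u^2 + 2*u) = (u + 2)*(u + 3)*(u)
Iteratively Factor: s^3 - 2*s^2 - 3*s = (s)*(s^2 - 2*s - 3) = s*(s + 1)*(s - 3)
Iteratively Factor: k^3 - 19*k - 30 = (k + 3)*(k^2 - 3*k - 10) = (k + 2)*(k + 3)*(k - 5)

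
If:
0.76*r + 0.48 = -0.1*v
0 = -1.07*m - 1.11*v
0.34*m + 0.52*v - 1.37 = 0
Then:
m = -8.50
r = -1.71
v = 8.19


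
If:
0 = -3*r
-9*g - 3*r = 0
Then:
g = 0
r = 0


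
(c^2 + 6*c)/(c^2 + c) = (c + 6)/(c + 1)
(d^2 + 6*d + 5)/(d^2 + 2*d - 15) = (d + 1)/(d - 3)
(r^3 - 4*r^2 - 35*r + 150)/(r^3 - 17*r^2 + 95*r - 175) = (r + 6)/(r - 7)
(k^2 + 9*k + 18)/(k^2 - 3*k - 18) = (k + 6)/(k - 6)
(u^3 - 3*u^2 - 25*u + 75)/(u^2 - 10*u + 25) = (u^2 + 2*u - 15)/(u - 5)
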